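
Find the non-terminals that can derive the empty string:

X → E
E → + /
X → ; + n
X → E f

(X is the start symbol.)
A non-terminal is nullable if it can derive ε (the empty string): either it has an ε-production, or it has a production whose right-hand side consists entirely of nullable non-terminals.

There are no ε-productions, so no non-terminal can derive ε.
No non-terminals are nullable.

Answer: None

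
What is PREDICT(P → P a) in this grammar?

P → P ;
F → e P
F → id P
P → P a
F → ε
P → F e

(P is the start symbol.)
{ 'e', 'id' }

PREDICT(P → P a) = (FIRST(RHS) \ {ε}) ∪ (FOLLOW(P) if ε ∈ FIRST(RHS), i.e. RHS ⇒* ε)
FIRST(P) = { 'e', 'id' }
FIRST(P a) = { 'e', 'id' }
ε ∉ FIRST(P a), so FOLLOW(P) is not added.
PREDICT(P → P a) = { 'e', 'id' }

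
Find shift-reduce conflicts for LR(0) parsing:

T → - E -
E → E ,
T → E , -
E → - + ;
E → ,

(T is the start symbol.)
Yes — I5: [E → E , .] vs [T → E , . -]

A shift-reduce conflict occurs when an LR(0) state has both:
  - a complete (reduce) item [A → α .] (dot at the end), and
  - a shift item [B → β . c γ] (dot before a terminal).

Augment with T' → T and build the canonical LR(0) collection (I0 = CLOSURE({[T' → . T]}), then GOTO on every symbol after a dot until no new states appear). It has 13 states:
  I0: { [E → . ,], [E → . - + ;], [E → . E ,], [T → . - E -], [T → . E , -], [T' → . T] }  — shift
  I1: { [E → , .] }  — reduce
  I2: { [E → - . + ;], [E → . ,], [E → . - + ;], [E → . E ,], [T → - . E -] }  — shift
  I3: { [E → E . ,], [T → E . , -] }  — shift
  I4: { [T' → T .] }  — accept
  I5: { [E → E , .], [T → E , . -] }  — shift, reduce
  I6: { [T → E , - .] }  — reduce
  I7: { [E → - + . ;] }  — shift
  I8: { [E → - . + ;] }  — shift
  I9: { [E → E . ,], [T → - E . -] }  — shift
  I10: { [E → E , .] }  — reduce
  I11: { [T → - E - .] }  — reduce
  I12: { [E → - + ; .] }  — reduce

I5 contains reduce item [E → E , .] and shift item [T → E , . -] — shift-reduce conflict.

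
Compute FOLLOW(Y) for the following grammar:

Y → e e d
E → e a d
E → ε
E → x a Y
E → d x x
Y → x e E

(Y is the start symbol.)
To compute FOLLOW(Y), find every occurrence of Y on a right-hand side N → α Y β: add FIRST(β) \ {ε}, and if β is empty or nullable also add FOLLOW(N). Iterate to a fixed point.

Y is the start symbol, so $ ∈ FOLLOW(Y).
In E → x a Y: Y is at the end, add FOLLOW(E)

The FOLLOW sets referred to above (computed the same way, to a fixed point):
  FOLLOW(E) = { $ }

Taking the union: FOLLOW(Y) = { $ }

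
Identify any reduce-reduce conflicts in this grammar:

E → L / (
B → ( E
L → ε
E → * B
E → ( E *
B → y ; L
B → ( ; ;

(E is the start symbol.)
No reduce-reduce conflicts

A reduce-reduce conflict occurs when an LR(0) state has two complete items [A → α .] and [B → β .] — both call for a reduction, and with no lookahead the parser cannot choose between them.

Augment with E' → E and build the canonical LR(0) collection (I0 = CLOSURE({[E' → . E]}), then GOTO on every symbol after a dot until no new states appear). It has 17 states:
  I0: { [E → . ( E *], [E → . * B], [E → . L / (], [E' → . E], [L → .] }  — shift, reduce
  I1: { [E → ( . E *], [E → . ( E *], [E → . * B], [E → . L / (], [L → .] }  — shift, reduce
  I2: { [B → . ( ; ;], [B → . ( E], [B → . y ; L], [E → * . B] }  — shift
  I3: { [E' → E .] }  — accept
  I4: { [E → L . / (] }  — shift
  I5: { [E → L / . (] }  — shift
  I6: { [E → L / ( .] }  — reduce
  I7: { [B → ( . ; ;], [B → ( . E], [E → . ( E *], [E → . * B], [E → . L / (], [L → .] }  — shift, reduce
  I8: { [E → * B .] }  — reduce
  I9: { [B → y . ; L] }  — shift
  I10: { [B → y ; . L], [L → .] }  — reduce
  I11: { [B → y ; L .] }  — reduce
  I12: { [B → ( ; . ;] }  — shift
  I13: { [B → ( E .] }  — reduce
  I14: { [B → ( ; ; .] }  — reduce
  I15: { [E → ( E . *] }  — shift
  I16: { [E → ( E * .] }  — reduce

No state contains more than one complete item.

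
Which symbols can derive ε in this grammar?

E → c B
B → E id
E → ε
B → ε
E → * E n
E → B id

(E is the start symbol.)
A non-terminal is nullable if it can derive ε (the empty string): either it has an ε-production, or it has a production whose right-hand side consists entirely of nullable non-terminals.

ε-productions: E → ε, B → ε
So E, B are immediately nullable.
Every non-terminal is now nullable.
Nullable = { 'B', 'E' }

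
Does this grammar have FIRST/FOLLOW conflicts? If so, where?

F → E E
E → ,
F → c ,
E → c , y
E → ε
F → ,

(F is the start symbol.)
Yes. E → ',' with FOLLOW(E) on { ',' }; E → c ',' y with FOLLOW(E) on { 'c' }

Nullable non-terminals: E, F.
FIRST sets used below: FIRST(E) = { ',', 'c', ε }

E: nullable alternative(s) E → ε; FOLLOW(E) = { $, ',', 'c' }
  E → ,: FIRST \ {ε} = { ',' } — overlaps FOLLOW(E) on { ',' }: CONFLICT
  E → c , y: FIRST \ {ε} = { 'c' } — overlaps FOLLOW(E) on { 'c' }: CONFLICT
  E → ε: FIRST \ {ε} = { } — this is the only nullable alternative, skip

F: nullable alternative(s) F → E E; FOLLOW(F) = { $ }
  F → E E: FIRST \ {ε} = { ',', 'c' } — this is the only nullable alternative, skip
  F → c ,: FIRST \ {ε} = { 'c' } — disjoint from FOLLOW(F)
  F → ,: FIRST \ {ε} = { ',' } — disjoint from FOLLOW(F)

So the grammar has 2 FIRST/FOLLOW conflicts (marked CONFLICT above).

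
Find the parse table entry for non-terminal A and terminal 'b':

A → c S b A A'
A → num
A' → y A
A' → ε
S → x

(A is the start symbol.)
To find M[A, 'b'], we find productions for A where 'b' is in the predict set (PREDICT(N → α) = (FIRST(α) \ {ε}) ∪ (FOLLOW(N) if α ⇒* ε)).

A → c S b A A': PREDICT = { 'c' }
A → num: PREDICT = { 'num' }

M[A, 'b'] is empty (no production applies)

Answer: Empty (error entry)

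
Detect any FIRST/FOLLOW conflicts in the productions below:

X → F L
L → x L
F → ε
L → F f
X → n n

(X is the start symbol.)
A FIRST/FOLLOW conflict occurs when a non-terminal N has a nullable alternative N → β (β ⇒* ε) and another alternative N → α with FIRST(α) ∩ FOLLOW(N) ≠ ∅: on such a lookahead the parser cannot decide between expanding α and letting N vanish via β.

Nullable non-terminals: F.
F has a nullable alternative but only one production, so nothing to check.

L, X have no nullable alternative, so no FIRST/FOLLOW check is needed there.

No FIRST/FOLLOW conflicts found.

Answer: No FIRST/FOLLOW conflicts.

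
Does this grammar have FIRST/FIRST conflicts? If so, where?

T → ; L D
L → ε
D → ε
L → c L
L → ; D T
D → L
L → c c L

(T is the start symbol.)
Yes. L → c L / L → c c L on { 'c' }; D → ε / D → L on { ε }

FIRST sets of the non-terminals at (or reachable through a nullable prefix from) the front of some alternative:
  FIRST(L) = { ';', 'c', ε }

Productions for L:
  L → ε: FIRST = { ε }
  L → c L: FIRST = { 'c' }
  L → ; D T: FIRST = { ';' }
  L → c c L: FIRST = { 'c' }
Productions for D:
  D → ε: FIRST = { ε }
  D → L: FIRST = { ';', 'c', ε }
T has only one production, so no FIRST/FIRST conflict is possible there.

Conflict for L: L → c L and L → c c L
  Overlap: { 'c' }
Conflict for D: D → ε and D → L
  Overlap: { ε }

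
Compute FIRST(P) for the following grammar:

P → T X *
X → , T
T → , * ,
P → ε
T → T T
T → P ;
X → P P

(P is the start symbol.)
{ ',', ';', ε }

To compute FIRST(P), examine every production with P on the left-hand side, reading each right-hand side left to right until a non-nullable symbol is reached.

FIRST sets of the other non-terminals involved (by the same procedure, iterated to a fixed point):
  FIRST(T) = { ',', ';' }

From P → T X *:
  - T is a non-terminal: add FIRST(T) \ {ε} = { ',', ';' }
    T is not nullable, so stop
From P → ε:
  - ε-production, so ε ∈ FIRST(P)

Collecting: FIRST(P) = { ',', ';', ε }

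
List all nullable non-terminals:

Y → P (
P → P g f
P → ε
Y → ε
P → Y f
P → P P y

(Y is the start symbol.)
A non-terminal is nullable if it can derive ε (the empty string): either it has an ε-production, or it has a production whose right-hand side consists entirely of nullable non-terminals.

ε-productions: P → ε, Y → ε
So P, Y are immediately nullable.
Every non-terminal is now nullable.
Nullable = { 'P', 'Y' }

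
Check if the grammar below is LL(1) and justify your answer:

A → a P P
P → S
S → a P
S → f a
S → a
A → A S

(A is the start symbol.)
A grammar is LL(1) if for each non-terminal N with multiple productions, the predict sets of those productions are pairwise disjoint, where PREDICT(N → α) = (FIRST(α) \ {ε}) ∪ (FOLLOW(N) if α ⇒* ε).

Relevant sets:
  FIRST(A) = { 'a' }

For A:
  PREDICT(A → a P P) = { 'a' }
  PREDICT(A → A S) = { 'a' }
For S:
  PREDICT(S → a P) = { 'a' }
  PREDICT(S → f a) = { 'f' }
  PREDICT(S → a) = { 'a' }
P has a single production, so nothing to check there.

Conflict found: Predict set conflict for A: { 'a' }
The grammar is NOT LL(1).

Answer: No. Predict set conflict for A: { 'a' }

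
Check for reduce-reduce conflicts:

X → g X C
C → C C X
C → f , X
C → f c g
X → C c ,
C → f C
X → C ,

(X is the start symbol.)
No reduce-reduce conflicts

A reduce-reduce conflict occurs when an LR(0) state has two complete items [A → α .] and [B → β .] — both call for a reduction, and with no lookahead the parser cannot choose between them.

Augment with X' → X and build the canonical LR(0) collection (I0 = CLOSURE({[X' → . X]}), then GOTO on every symbol after a dot until no new states appear). It has 18 states:
  I0: { [C → . C C X], [C → . f , X], [C → . f C], [C → . f c g], [X → . C ,], [X → . C c ,], [X → . g X C], [X' → . X] }  — shift
  I1: { [C → . C C X], [C → . f , X], [C → . f C], [C → . f c g], [C → C . C X], [X → C . ,], [X → C . c ,] }  — shift
  I2: { [X' → X .] }  — accept
  I3: { [C → . C C X], [C → . f , X], [C → . f C], [C → . f c g], [C → f . , X], [C → f . C], [C → f . c g] }  — shift
  I4: { [C → . C C X], [C → . f , X], [C → . f C], [C → . f c g], [X → . C ,], [X → . C c ,], [X → . g X C], [X → g . X C] }  — shift
  I5: { [C → . C C X], [C → . f , X], [C → . f C], [C → . f c g], [X → g X . C] }  — shift
  I6: { [C → . C C X], [C → . f , X], [C → . f C], [C → . f c g], [C → C . C X], [X → g X C .] }  — shift, reduce
  I7: { [C → . C C X], [C → . f , X], [C → . f C], [C → . f c g], [C → C . C X], [C → C C . X], [X → . C ,], [X → . C c ,], [X → . g X C] }  — shift
  I8: { [C → . C C X], [C → . f , X], [C → . f C], [C → . f c g], [C → C . C X], [C → C C . X], [X → . C ,], [X → . C c ,], [X → . g X C], [X → C . ,], [X → C . c ,] }  — shift
  I9: { [C → C C X .] }  — reduce
  I10: { [X → C , .] }  — reduce
  I11: { [X → C c . ,] }  — shift
  I12: { [X → C c , .] }  — reduce
  I13: { [C → . C C X], [C → . f , X], [C → . f C], [C → . f c g], [C → f , . X], [X → . C ,], [X → . C c ,], [X → . g X C] }  — shift
  I14: { [C → . C C X], [C → . f , X], [C → . f C], [C → . f c g], [C → C . C X], [C → f C .] }  — shift, reduce
  I15: { [C → f c . g] }  — shift
  I16: { [C → f c g .] }  — reduce
  I17: { [C → f , X .] }  — reduce

No state contains more than one complete item.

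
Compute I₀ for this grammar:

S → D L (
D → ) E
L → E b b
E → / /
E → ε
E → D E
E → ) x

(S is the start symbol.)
First, augment the grammar with S' → S
I₀ = CLOSURE({ [S' → . S] }):
  [S' → . S] has the dot before S: add [S → . D L (]
  [S → . D L (] has the dot before D: add [D → . ) E]
No further items can be added.

I₀ = { [D → . ) E], [S → . D L (], [S' → . S] }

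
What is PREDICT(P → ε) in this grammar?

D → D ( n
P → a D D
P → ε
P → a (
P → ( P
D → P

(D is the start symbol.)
{ $, '(', 'a' }

PREDICT(P → ε) = (FIRST(RHS) \ {ε}) ∪ (FOLLOW(P) if ε ∈ FIRST(RHS), i.e. RHS ⇒* ε)
The right-hand side is ε (FIRST(ε) = { ε }), so the predict set is FOLLOW(P) = { $, '(', 'a' }
PREDICT(P → ε) = { $, '(', 'a' }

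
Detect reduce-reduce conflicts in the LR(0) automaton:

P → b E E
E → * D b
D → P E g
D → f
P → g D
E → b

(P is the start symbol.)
Augment with P' → P and build the canonical LR(0) collection (I0 = CLOSURE({[P' → . P]}), then GOTO on every symbol after a dot until no new states appear). It has 15 states:
  I0: { [P → . b E E], [P → . g D], [P' → . P] }  — shift
  I1: { [P' → P .] }  — accept
  I2: { [E → . * D b], [E → . b], [P → b . E E] }  — shift
  I3: { [D → . P E g], [D → . f], [P → . b E E], [P → . g D], [P → g . D] }  — shift
  I4: { [P → g D .] }  — reduce
  I5: { [D → P . E g], [E → . * D b], [E → . b] }  — shift
  I6: { [D → f .] }  — reduce
  I7: { [D → . P E g], [D → . f], [E → * . D b], [P → . b E E], [P → . g D] }  — shift
  I8: { [D → P E . g] }  — shift
  I9: { [E → b .] }  — reduce
  I10: { [D → P E g .] }  — reduce
  I11: { [E → * D . b] }  — shift
  I12: { [E → * D b .] }  — reduce
  I13: { [E → . * D b], [E → . b], [P → b E . E] }  — shift
  I14: { [P → b E E .] }  — reduce

No state contains more than one complete item.

Answer: No reduce-reduce conflicts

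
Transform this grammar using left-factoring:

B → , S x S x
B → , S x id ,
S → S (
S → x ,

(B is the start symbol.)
B → , S x B'
B' → S x
B' → id ,
S → S (
S → x ,

Left-factoring transforms A → αβ₁ | αβ₂ into A → αA' and A' → β₁ | β₂
(α is the longest common prefix among the alternatives). Repeat until
no nonterminal has two alternatives with a common prefix.

Round 1: B has alternatives sharing prefix ', S x'. Introduce B': B → , S x B'
  Add: B' → S x
  Add: B' → id ,

No remaining common prefixes — done.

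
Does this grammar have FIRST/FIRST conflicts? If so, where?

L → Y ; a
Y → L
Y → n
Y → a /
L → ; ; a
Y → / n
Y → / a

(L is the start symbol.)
A FIRST/FIRST conflict occurs when two productions N → α and N → β for the same non-terminal have FIRST(α) ∩ FIRST(β) ≠ ∅ (with ε ∈ FIRST of a nullable right-hand side, so two nullable alternatives also conflict).

FIRST sets of the non-terminals at (or reachable through a nullable prefix from) the front of some alternative:
  FIRST(Y) = { '/', ';', 'a', 'n' }
  FIRST(L) = { '/', ';', 'a', 'n' }

Productions for L:
  L → Y ; a: FIRST = { '/', ';', 'a', 'n' }
  L → ; ; a: FIRST = { ';' }
Productions for Y:
  Y → L: FIRST = { '/', ';', 'a', 'n' }
  Y → n: FIRST = { 'n' }
  Y → a /: FIRST = { 'a' }
  Y → / n: FIRST = { '/' }
  Y → / a: FIRST = { '/' }

Conflict for L: L → Y ; a and L → ; ; a
  Overlap: { ';' }
Conflict for Y: Y → L and Y → n
  Overlap: { 'n' }
Conflict for Y: Y → L and Y → a /
  Overlap: { 'a' }
Conflict for Y: Y → L and Y → / n
  Overlap: { '/' }
Conflict for Y: Y → L and Y → / a
  Overlap: { '/' }
Conflict for Y: Y → / n and Y → / a
  Overlap: { '/' }

Answer: Yes. L → Y ';' a / L → ';' ';' a on { ';' }; Y → L / Y → n on { 'n' }; Y → L / Y → a '/' on { 'a' }; Y → L / Y → '/' n on { '/' }; Y → L / Y → '/' a on { '/' }; Y → '/' n / Y → '/' a on { '/' }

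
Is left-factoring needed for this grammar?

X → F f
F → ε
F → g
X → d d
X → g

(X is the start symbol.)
Left-factoring is needed when two productions for the same non-terminal
share a common prefix on the right-hand side.

Productions for X:
  X → F f
  X → d d
  X → g
Productions for F:
  F → ε
  F → g

No common prefixes found.

Answer: No, left-factoring is not needed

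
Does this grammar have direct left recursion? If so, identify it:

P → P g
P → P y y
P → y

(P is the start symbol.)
Yes, P is left-recursive

Direct left recursion occurs when N → N α for some non-terminal N (the right-hand side begins with the left-hand side itself).

P → P g: LEFT RECURSIVE (starts with P)
P → P y y: LEFT RECURSIVE (starts with P)
P → y: starts with y

The grammar has direct left recursion on: P.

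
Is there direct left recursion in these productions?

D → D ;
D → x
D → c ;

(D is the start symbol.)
D → D ;: LEFT RECURSIVE (starts with D)
D → x: starts with x
D → c ;: starts with c

The grammar has direct left recursion on: D.

Answer: Yes, D is left-recursive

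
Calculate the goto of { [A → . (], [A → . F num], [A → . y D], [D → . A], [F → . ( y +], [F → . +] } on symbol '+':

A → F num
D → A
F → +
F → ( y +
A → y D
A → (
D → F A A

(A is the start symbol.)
GOTO(I, '+') = CLOSURE({ [A → αX.β] : [A → α.Xβ] ∈ I, X = '+' })

Items with dot before '+', with the dot advanced:
  [F → . +] → [F → + .]
Closure adds nothing (no advanced item has the dot before a non-terminal).

GOTO = { [F → + .] }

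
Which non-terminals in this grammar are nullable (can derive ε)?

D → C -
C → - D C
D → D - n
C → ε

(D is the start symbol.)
{ 'C' }

A non-terminal is nullable if it can derive ε (the empty string): either it has an ε-production, or it has a production whose right-hand side consists entirely of nullable non-terminals.

ε-productions: C → ε
So C is immediately nullable.
No further non-terminal can be added: every production for the remaining non-terminals contains a terminal or a non-nullable non-terminal.
Nullable = { 'C' }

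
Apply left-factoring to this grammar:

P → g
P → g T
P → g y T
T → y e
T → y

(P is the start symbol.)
P → g P'
P' → ε
P' → T
P' → y T
T → y T'
T' → e
T' → ε

Left-factoring transforms A → αβ₁ | αβ₂ into A → αA' and A' → β₁ | β₂
(α is the longest common prefix among the alternatives). Repeat until
no nonterminal has two alternatives with a common prefix.

Round 1: P has alternatives sharing prefix 'g'. Introduce P': P → g P'
  Add: P' → ε
  Add: P' → T
  Add: P' → y T

Round 2: T has alternatives sharing prefix 'y'. Introduce T': T → y T'
  Add: T' → e
  Add: T' → ε

No remaining common prefixes — done.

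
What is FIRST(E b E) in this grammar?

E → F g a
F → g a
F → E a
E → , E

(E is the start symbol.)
{ ',', 'g' }

FIRST sets of the non-terminals involved (from the grammar, by fixed-point iteration):
  FIRST(E) = { ',', 'g' }

To compute FIRST(E b E), process the symbols left to right:
Symbol E is a non-terminal. Add FIRST(E) \ {ε} = { ',', 'g' }
E is not nullable (ε ∉ FIRST(E)), so stop here.
FIRST(E b E) = { ',', 'g' }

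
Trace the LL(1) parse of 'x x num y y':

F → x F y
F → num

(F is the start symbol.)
LL(1) parsing maintains a stack (initially the start symbol over $) and the input. At each step: if the stack top is a terminal, match it against the current input token; if it is a non-terminal N, replace it with the RHS of M[N, lookahead] (the unique production whose predict set contains the lookahead).

Stack is shown with the top on the left.

Stack      Input          Action
--------------------------------
F $        x x num y y $  output F → x F y
x F y $    x x num y y $  match 'x'
F y $      x num y y $    output F → x F y
x F y y $  x num y y $    match 'x'
F y y $    num y y $      output F → num
num y y $  num y y $      match 'num'
y y $      y y $          match 'y'
y $        y $            match 'y'
$          $              accept

The string is accepted.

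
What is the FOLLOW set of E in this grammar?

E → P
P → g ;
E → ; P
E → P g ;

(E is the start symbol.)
To compute FOLLOW(E), find every occurrence of E on a right-hand side N → α E β: add FIRST(β) \ {ε}, and if β is empty or nullable also add FOLLOW(N). Iterate to a fixed point.

E is the start symbol, so $ ∈ FOLLOW(E).
E does not occur on any right-hand side.

Taking the union: FOLLOW(E) = { $ }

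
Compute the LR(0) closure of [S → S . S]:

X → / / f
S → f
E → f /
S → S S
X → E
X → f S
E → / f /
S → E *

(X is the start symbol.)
{ [E → . / f /], [E → . f /], [S → . E *], [S → . S S], [S → . f], [S → S . S] }

Start with: [S → S . S]
  [S → S . S] has the dot before S: add [S → . f], [S → . S S], [S → . E *]
  [S → . E *] has the dot before E: add [E → . f /], [E → . / f /]
No further items can be added.

CLOSURE = { [E → . / f /], [E → . f /], [S → . E *], [S → . S S], [S → . f], [S → S . S] }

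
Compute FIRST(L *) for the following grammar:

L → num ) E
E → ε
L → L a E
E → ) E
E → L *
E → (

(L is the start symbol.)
FIRST sets of the non-terminals involved (from the grammar, by fixed-point iteration):
  FIRST(L) = { 'num' }

To compute FIRST(L *), process the symbols left to right:
Symbol L is a non-terminal. Add FIRST(L) \ {ε} = { 'num' }
L is not nullable (ε ∉ FIRST(L)), so stop here.
FIRST(L *) = { 'num' }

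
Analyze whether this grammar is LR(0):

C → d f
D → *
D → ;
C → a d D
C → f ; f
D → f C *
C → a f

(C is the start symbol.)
Augment with C' → C and build the canonical LR(0) collection (I0 = CLOSURE({[C' → . C]}), then GOTO on every symbol after a dot until no new states appear). It has 16 states:
  I0: { [C → . a d D], [C → . a f], [C → . d f], [C → . f ; f], [C' → . C] }  — shift
  I1: { [C' → C .] }  — accept
  I2: { [C → a . d D], [C → a . f] }  — shift
  I3: { [C → d . f] }  — shift
  I4: { [C → f . ; f] }  — shift
  I5: { [C → f ; . f] }  — shift
  I6: { [C → f ; f .] }  — reduce
  I7: { [C → d f .] }  — reduce
  I8: { [C → a d . D], [D → . *], [D → . ;], [D → . f C *] }  — shift
  I9: { [C → a f .] }  — reduce
  I10: { [D → * .] }  — reduce
  I11: { [D → ; .] }  — reduce
  I12: { [C → a d D .] }  — reduce
  I13: { [C → . a d D], [C → . a f], [C → . d f], [C → . f ; f], [D → f . C *] }  — shift
  I14: { [D → f C . *] }  — shift
  I15: { [D → f C * .] }  — reduce

Every state is either a pure shift/goto state or contains exactly one complete item and nothing to shift — no conflicts. The grammar is LR(0).

Answer: Yes, the grammar is LR(0)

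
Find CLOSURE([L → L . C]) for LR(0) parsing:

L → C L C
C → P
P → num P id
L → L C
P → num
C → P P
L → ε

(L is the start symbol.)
Start with: [L → L . C]
  [L → L . C] has the dot before C: add [C → . P], [C → . P P]
  [C → . P] has the dot before P: add [P → . num P id], [P → . num]
No further items can be added.

CLOSURE = { [C → . P P], [C → . P], [L → L . C], [P → . num P id], [P → . num] }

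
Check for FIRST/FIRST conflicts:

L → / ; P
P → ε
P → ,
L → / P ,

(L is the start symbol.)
A FIRST/FIRST conflict occurs when two productions N → α and N → β for the same non-terminal have FIRST(α) ∩ FIRST(β) ≠ ∅ (with ε ∈ FIRST of a nullable right-hand side, so two nullable alternatives also conflict).

Productions for L:
  L → / ; P: FIRST = { '/' }
  L → / P ,: FIRST = { '/' }
Productions for P:
  P → ε: FIRST = { ε }
  P → ,: FIRST = { ',' }

Conflict for L: L → / ; P and L → / P ,
  Overlap: { '/' }

Answer: Yes. L → '/' ';' P / L → '/' P ',' on { '/' }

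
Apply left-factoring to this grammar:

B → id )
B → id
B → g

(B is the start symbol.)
B → id B'
B' → )
B' → ε
B → g

Left-factoring transforms A → αβ₁ | αβ₂ into A → αA' and A' → β₁ | β₂
(α is the longest common prefix among the alternatives). Repeat until
no nonterminal has two alternatives with a common prefix.

Round 1: B has alternatives sharing prefix 'id'. Introduce B': B → id B'
  Add: B' → )
  Add: B' → ε

No remaining common prefixes — done.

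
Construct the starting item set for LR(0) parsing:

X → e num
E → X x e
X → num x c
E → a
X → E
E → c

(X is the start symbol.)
First, augment the grammar with X' → X
I₀ = CLOSURE({ [X' → . X] }):
  [X' → . X] has the dot before X: add [X → . e num], [X → . num x c], [X → . E]
  [X → . E] has the dot before E: add [E → . X x e], [E → . a], [E → . c]
No further items can be added.

I₀ = { [E → . X x e], [E → . a], [E → . c], [X → . E], [X → . e num], [X → . num x c], [X' → . X] }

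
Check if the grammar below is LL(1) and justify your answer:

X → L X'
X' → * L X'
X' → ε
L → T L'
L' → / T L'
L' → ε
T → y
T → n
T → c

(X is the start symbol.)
A grammar is LL(1) if for each non-terminal N with multiple productions, the predict sets of those productions are pairwise disjoint, where PREDICT(N → α) = (FIRST(α) \ {ε}) ∪ (FOLLOW(N) if α ⇒* ε).

Relevant sets:
  FOLLOW(X') = { $ }
  FOLLOW(L') = { $, '*' }

For X':
  PREDICT(X' → '*' L X') = { '*' }
  PREDICT(X' → ε) = { $ }
For L':
  PREDICT(L' → '/' T L') = { '/' }
  PREDICT(L' → ε) = { $, '*' }
For T:
  PREDICT(T → y) = { 'y' }
  PREDICT(T → n) = { 'n' }
  PREDICT(T → c) = { 'c' }
X, L have a single production, so nothing to check there.

All predict sets are disjoint. The grammar IS LL(1).

Answer: Yes, the grammar is LL(1).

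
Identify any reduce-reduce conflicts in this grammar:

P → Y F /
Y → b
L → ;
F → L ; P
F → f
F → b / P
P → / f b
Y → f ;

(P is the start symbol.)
No reduce-reduce conflicts

Augment with P' → P and build the canonical LR(0) collection (I0 = CLOSURE({[P' → . P]}), then GOTO on every symbol after a dot until no new states appear). It has 19 states:
  I0: { [P → . / f b], [P → . Y F /], [P' → . P], [Y → . b], [Y → . f ;] }  — shift
  I1: { [P → / . f b] }  — shift
  I2: { [P' → P .] }  — accept
  I3: { [F → . L ; P], [F → . b / P], [F → . f], [L → . ;], [P → Y . F /] }  — shift
  I4: { [Y → b .] }  — reduce
  I5: { [Y → f . ;] }  — shift
  I6: { [Y → f ; .] }  — reduce
  I7: { [L → ; .] }  — reduce
  I8: { [P → Y F . /] }  — shift
  I9: { [F → L . ; P] }  — shift
  I10: { [F → b . / P] }  — shift
  I11: { [F → f .] }  — reduce
  I12: { [F → b / . P], [P → . / f b], [P → . Y F /], [Y → . b], [Y → . f ;] }  — shift
  I13: { [F → b / P .] }  — reduce
  I14: { [F → L ; . P], [P → . / f b], [P → . Y F /], [Y → . b], [Y → . f ;] }  — shift
  I15: { [F → L ; P .] }  — reduce
  I16: { [P → Y F / .] }  — reduce
  I17: { [P → / f . b] }  — shift
  I18: { [P → / f b .] }  — reduce

No state contains more than one complete item.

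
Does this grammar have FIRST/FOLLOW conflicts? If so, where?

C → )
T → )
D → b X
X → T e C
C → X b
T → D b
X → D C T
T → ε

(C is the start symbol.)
Nullable non-terminals: T.
FIRST sets used below: FIRST(D) = { 'b' }

T: nullable alternative(s) T → ε; FOLLOW(T) = { ')', 'b', 'e' }
  T → ): FIRST \ {ε} = { ')' } — overlaps FOLLOW(T) on { ')' }: CONFLICT
  T → D b: FIRST \ {ε} = { 'b' } — overlaps FOLLOW(T) on { 'b' }: CONFLICT
  T → ε: FIRST \ {ε} = { } — this is the only nullable alternative, skip

C, D, X have no nullable alternative, so no FIRST/FOLLOW check is needed there.

So the grammar has 2 FIRST/FOLLOW conflicts (marked CONFLICT above).

Answer: Yes. T → ')' with FOLLOW(T) on { ')' }; T → D b with FOLLOW(T) on { 'b' }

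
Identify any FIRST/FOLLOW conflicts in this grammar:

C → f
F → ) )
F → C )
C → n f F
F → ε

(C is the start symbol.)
A FIRST/FOLLOW conflict occurs when a non-terminal N has a nullable alternative N → β (β ⇒* ε) and another alternative N → α with FIRST(α) ∩ FOLLOW(N) ≠ ∅: on such a lookahead the parser cannot decide between expanding α and letting N vanish via β.

Nullable non-terminals: F.
FIRST sets used below: FIRST(C) = { 'f', 'n' }

F: nullable alternative(s) F → ε; FOLLOW(F) = { $, ')' }
  F → ) ): FIRST \ {ε} = { ')' } — overlaps FOLLOW(F) on { ')' }: CONFLICT
  F → C ): FIRST \ {ε} = { 'f', 'n' } — disjoint from FOLLOW(F)
  F → ε: FIRST \ {ε} = { } — this is the only nullable alternative, skip

C has no nullable alternative, so no FIRST/FOLLOW check is needed there.

So the grammar has 1 FIRST/FOLLOW conflict (marked CONFLICT above).

Answer: Yes. F → ')' ')' with FOLLOW(F) on { ')' }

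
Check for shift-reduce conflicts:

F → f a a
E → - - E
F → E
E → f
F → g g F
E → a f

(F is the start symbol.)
Yes — I5: [E → f .] vs [F → f . a a]

Augment with F' → F and build the canonical LR(0) collection (I0 = CLOSURE({[F' → . F]}), then GOTO on every symbol after a dot until no new states appear). It has 15 states:
  I0: { [E → . - - E], [E → . a f], [E → . f], [F → . E], [F → . f a a], [F → . g g F], [F' → . F] }  — shift
  I1: { [E → - . - E] }  — shift
  I2: { [F → E .] }  — reduce
  I3: { [F' → F .] }  — accept
  I4: { [E → a . f] }  — shift
  I5: { [E → f .], [F → f . a a] }  — shift, reduce
  I6: { [F → g . g F] }  — shift
  I7: { [E → . - - E], [E → . a f], [E → . f], [F → . E], [F → . f a a], [F → . g g F], [F → g g . F] }  — shift
  I8: { [F → g g F .] }  — reduce
  I9: { [F → f a . a] }  — shift
  I10: { [F → f a a .] }  — reduce
  I11: { [E → a f .] }  — reduce
  I12: { [E → - - . E], [E → . - - E], [E → . a f], [E → . f] }  — shift
  I13: { [E → - - E .] }  — reduce
  I14: { [E → f .] }  — reduce

I5 contains reduce item [E → f .] and shift item [F → f . a a] — shift-reduce conflict.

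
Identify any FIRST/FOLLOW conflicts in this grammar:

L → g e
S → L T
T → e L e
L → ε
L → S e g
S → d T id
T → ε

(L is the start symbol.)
Yes. L → S e g with FOLLOW(L) on { 'e' }; T → e L e with FOLLOW(T) on { 'e' }

A FIRST/FOLLOW conflict occurs when a non-terminal N has a nullable alternative N → β (β ⇒* ε) and another alternative N → α with FIRST(α) ∩ FOLLOW(N) ≠ ∅: on such a lookahead the parser cannot decide between expanding α and letting N vanish via β.

Nullable non-terminals: L, S, T.
FIRST sets used below: FIRST(S) = { 'd', 'e', 'g', ε }, FIRST(L) = { 'd', 'e', 'g', ε }, FIRST(T) = { 'e', ε }

L: nullable alternative(s) L → ε; FOLLOW(L) = { $, 'e' }
  L → g e: FIRST \ {ε} = { 'g' } — disjoint from FOLLOW(L)
  L → ε: FIRST \ {ε} = { } — this is the only nullable alternative, skip
  L → S e g: FIRST \ {ε} = { 'd', 'e', 'g' } — overlaps FOLLOW(L) on { 'e' }: CONFLICT

S: nullable alternative(s) S → L T; FOLLOW(S) = { 'e' }
  S → L T: FIRST \ {ε} = { 'd', 'e', 'g' } — this is the only nullable alternative, skip
  S → d T id: FIRST \ {ε} = { 'd' } — disjoint from FOLLOW(S)

T: nullable alternative(s) T → ε; FOLLOW(T) = { 'e', 'id' }
  T → e L e: FIRST \ {ε} = { 'e' } — overlaps FOLLOW(T) on { 'e' }: CONFLICT
  T → ε: FIRST \ {ε} = { } — this is the only nullable alternative, skip

So the grammar has 2 FIRST/FOLLOW conflicts (marked CONFLICT above).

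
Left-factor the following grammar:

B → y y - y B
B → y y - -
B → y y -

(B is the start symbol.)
B → y y - B'
B' → y B
B' → -
B' → ε

Left-factoring transforms A → αβ₁ | αβ₂ into A → αA' and A' → β₁ | β₂
(α is the longest common prefix among the alternatives). Repeat until
no nonterminal has two alternatives with a common prefix.

Round 1: B has alternatives sharing prefix 'y y -'. Introduce B': B → y y - B'
  Add: B' → y B
  Add: B' → -
  Add: B' → ε

No remaining common prefixes — done.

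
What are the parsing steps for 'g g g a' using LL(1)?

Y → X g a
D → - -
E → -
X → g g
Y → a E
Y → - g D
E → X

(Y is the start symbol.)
LL(1) parsing maintains a stack (initially the start symbol over $) and the input. At each step: if the stack top is a terminal, match it against the current input token; if it is a non-terminal N, replace it with the RHS of M[N, lookahead] (the unique production whose predict set contains the lookahead).

Stack is shown with the top on the left.

Stack      Input      Action
----------------------------
Y $        g g g a $  output Y → X g a
X g a $    g g g a $  output X → g g
g g g a $  g g g a $  match 'g'
g g a $    g g a $    match 'g'
g a $      g a $      match 'g'
a $        a $        match 'a'
$          $          accept

The string is accepted.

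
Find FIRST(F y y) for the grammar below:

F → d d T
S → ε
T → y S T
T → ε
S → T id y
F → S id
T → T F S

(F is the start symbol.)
FIRST sets of the non-terminals involved (from the grammar, by fixed-point iteration):
  FIRST(F) = { 'd', 'id', 'y' }

To compute FIRST(F y y), process the symbols left to right:
Symbol F is a non-terminal. Add FIRST(F) \ {ε} = { 'd', 'id', 'y' }
F is not nullable (ε ∉ FIRST(F)), so stop here.
FIRST(F y y) = { 'd', 'id', 'y' }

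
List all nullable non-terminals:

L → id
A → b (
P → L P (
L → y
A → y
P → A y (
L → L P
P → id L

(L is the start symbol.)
There are no ε-productions, so no non-terminal can derive ε.
No non-terminals are nullable.

Answer: None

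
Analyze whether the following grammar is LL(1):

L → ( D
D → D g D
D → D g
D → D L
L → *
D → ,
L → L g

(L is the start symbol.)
No. Predict set conflict for L: { '(' }

A grammar is LL(1) if for each non-terminal N with multiple productions, the predict sets of those productions are pairwise disjoint, where PREDICT(N → α) = (FIRST(α) \ {ε}) ∪ (FOLLOW(N) if α ⇒* ε).

Relevant sets:
  FIRST(L) = { '(', '*' }
  FIRST(D) = { ',' }

For L:
  PREDICT(L → '(' D) = { '(' }
  PREDICT(L → '*') = { '*' }
  PREDICT(L → L g) = { '(', '*' }
For D:
  PREDICT(D → D g D) = { ',' }
  PREDICT(D → D g) = { ',' }
  PREDICT(D → D L) = { ',' }
  PREDICT(D → ',') = { ',' }

Conflict found: Predict set conflict for L: { '(' }
The grammar is NOT LL(1).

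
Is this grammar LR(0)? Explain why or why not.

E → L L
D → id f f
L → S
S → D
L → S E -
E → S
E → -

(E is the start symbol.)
A grammar is LR(0) if no state in the canonical LR(0) collection has:
  - both a shift item (dot before a terminal) and a complete item (shift-reduce conflict), or
  - two or more complete items (reduce-reduce conflict; the accept item [E' → E .] counts as a complete item here).

Augment with E' → E and build the canonical LR(0) collection (I0 = CLOSURE({[E' → . E]}), then GOTO on every symbol after a dot until no new states appear). It has 13 states:
  I0: { [D → . id f f], [E → . -], [E → . L L], [E → . S], [E' → . E], [L → . S E -], [L → . S], [S → . D] }  — shift
  I1: { [E → - .] }  — reduce
  I2: { [S → D .] }  — reduce
  I3: { [E' → E .] }  — accept
  I4: { [D → . id f f], [E → L . L], [L → . S E -], [L → . S], [S → . D] }  — shift
  I5: { [D → . id f f], [E → . -], [E → . L L], [E → . S], [E → S .], [L → . S E -], [L → . S], [L → S . E -], [L → S .], [S → . D] }  — shift, 2 reduces
  I6: { [D → id . f f] }  — shift
  I7: { [D → id f . f] }  — shift
  I8: { [D → id f f .] }  — reduce
  I9: { [L → S E . -] }  — shift
  I10: { [L → S E - .] }  — reduce
  I11: { [E → L L .] }  — reduce
  I12: { [D → . id f f], [E → . -], [E → . L L], [E → . S], [L → . S E -], [L → . S], [L → S . E -], [L → S .], [S → . D] }  — shift, reduce

Conflict in state I5:
  Shift-reduce conflict between [E → S .] and [D → . id f f]
So the grammar is NOT LR(0).

Answer: No. Shift-reduce conflict between [E → S .] and [D → . id f f]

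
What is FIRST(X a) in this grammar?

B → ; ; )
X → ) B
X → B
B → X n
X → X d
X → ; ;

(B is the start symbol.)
FIRST sets of the non-terminals involved (from the grammar, by fixed-point iteration):
  FIRST(X) = { ')', ';' }

To compute FIRST(X a), process the symbols left to right:
Symbol X is a non-terminal. Add FIRST(X) \ {ε} = { ')', ';' }
X is not nullable (ε ∉ FIRST(X)), so stop here.
FIRST(X a) = { ')', ';' }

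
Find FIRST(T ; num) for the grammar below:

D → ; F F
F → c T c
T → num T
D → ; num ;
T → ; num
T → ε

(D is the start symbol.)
FIRST sets of the non-terminals involved (from the grammar, by fixed-point iteration):
  FIRST(T) = { ';', 'num', ε }

To compute FIRST(T ; num), process the symbols left to right:
Symbol T is a non-terminal. Add FIRST(T) \ {ε} = { ';', 'num' }
T is nullable (ε ∈ FIRST(T)), continue to the next symbol.
Symbol ; is a terminal. Add ';' and stop.
FIRST(T ; num) = { ';', 'num' }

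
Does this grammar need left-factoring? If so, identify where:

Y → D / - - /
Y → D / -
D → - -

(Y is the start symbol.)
Yes, Y has productions with common prefix 'D / -'

Left-factoring is needed when two productions for the same non-terminal
share a common prefix on the right-hand side.

Productions for Y:
  Y → D / - - /
  Y → D / -

Found common prefix 'D / -' in productions for Y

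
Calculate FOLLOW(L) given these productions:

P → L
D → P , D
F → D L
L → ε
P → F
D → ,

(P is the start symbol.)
{ $, ',' }

In P → L: L is at the end, add FOLLOW(P)
In F → D L: L is at the end, add FOLLOW(F)

The FOLLOW sets referred to above (computed the same way, to a fixed point):
  FOLLOW(P) = { $, ',' }
  FOLLOW(F) = { $, ',' }

Taking the union: FOLLOW(L) = { $, ',' }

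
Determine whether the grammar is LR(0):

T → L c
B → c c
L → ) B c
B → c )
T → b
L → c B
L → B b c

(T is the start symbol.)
Augment with T' → T and build the canonical LR(0) collection (I0 = CLOSURE({[T' → . T]}), then GOTO on every symbol after a dot until no new states appear). It has 17 states:
  I0: { [B → . c )], [B → . c c], [L → . ) B c], [L → . B b c], [L → . c B], [T → . L c], [T → . b], [T' → . T] }  — shift
  I1: { [B → . c )], [B → . c c], [L → ) . B c] }  — shift
  I2: { [L → B . b c] }  — shift
  I3: { [T → L . c] }  — shift
  I4: { [T' → T .] }  — accept
  I5: { [T → b .] }  — reduce
  I6: { [B → . c )], [B → . c c], [B → c . )], [B → c . c], [L → c . B] }  — shift
  I7: { [B → c ) .] }  — reduce
  I8: { [L → c B .] }  — reduce
  I9: { [B → c . )], [B → c . c], [B → c c .] }  — shift, reduce
  I10: { [B → c c .] }  — reduce
  I11: { [T → L c .] }  — reduce
  I12: { [L → B b . c] }  — shift
  I13: { [L → B b c .] }  — reduce
  I14: { [L → ) B . c] }  — shift
  I15: { [B → c . )], [B → c . c] }  — shift
  I16: { [L → ) B c .] }  — reduce

Conflict in state I9:
  Shift-reduce conflict between [B → c c .] and [B → c . )]
So the grammar is NOT LR(0).

Answer: No. Shift-reduce conflict between [B → c c .] and [B → c . )]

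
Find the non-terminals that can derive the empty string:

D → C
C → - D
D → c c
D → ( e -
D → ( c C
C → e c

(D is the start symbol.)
None

A non-terminal is nullable if it can derive ε (the empty string): either it has an ε-production, or it has a production whose right-hand side consists entirely of nullable non-terminals.

There are no ε-productions, so no non-terminal can derive ε.
No non-terminals are nullable.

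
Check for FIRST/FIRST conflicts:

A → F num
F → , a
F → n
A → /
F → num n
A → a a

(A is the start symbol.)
No FIRST/FIRST conflicts.

FIRST sets of the non-terminals at (or reachable through a nullable prefix from) the front of some alternative:
  FIRST(F) = { ',', 'n', 'num' }

Productions for A:
  A → F num: FIRST = { ',', 'n', 'num' }
  A → /: FIRST = { '/' }
  A → a a: FIRST = { 'a' }
Productions for F:
  F → , a: FIRST = { ',' }
  F → n: FIRST = { 'n' }
  F → num n: FIRST = { 'num' }

All alternatives of each non-terminal have pairwise disjoint FIRST sets.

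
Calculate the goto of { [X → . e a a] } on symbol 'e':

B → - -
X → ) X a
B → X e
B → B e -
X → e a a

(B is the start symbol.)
{ [X → e . a a] }

GOTO(I, 'e') = CLOSURE({ [A → αX.β] : [A → α.Xβ] ∈ I, X = 'e' })

Items with dot before 'e', with the dot advanced:
  [X → . e a a] → [X → e . a a]
Closure adds nothing (no advanced item has the dot before a non-terminal).

GOTO = { [X → e . a a] }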